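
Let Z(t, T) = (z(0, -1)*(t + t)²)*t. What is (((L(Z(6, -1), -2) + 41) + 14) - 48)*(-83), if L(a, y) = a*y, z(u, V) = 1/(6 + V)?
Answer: 140519/5 ≈ 28104.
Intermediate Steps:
Z(t, T) = 4*t³/5 (Z(t, T) = ((t + t)²/(6 - 1))*t = ((2*t)²/5)*t = ((4*t²)/5)*t = (4*t²/5)*t = 4*t³/5)
(((L(Z(6, -1), -2) + 41) + 14) - 48)*(-83) = (((((⅘)*6³)*(-2) + 41) + 14) - 48)*(-83) = (((((⅘)*216)*(-2) + 41) + 14) - 48)*(-83) = ((((864/5)*(-2) + 41) + 14) - 48)*(-83) = (((-1728/5 + 41) + 14) - 48)*(-83) = ((-1523/5 + 14) - 48)*(-83) = (-1453/5 - 48)*(-83) = -1693/5*(-83) = 140519/5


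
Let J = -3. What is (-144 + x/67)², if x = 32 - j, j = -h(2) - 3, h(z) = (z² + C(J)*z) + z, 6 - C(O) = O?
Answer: 91948921/4489 ≈ 20483.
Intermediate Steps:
C(O) = 6 - O
h(z) = z² + 10*z (h(z) = (z² + (6 - 1*(-3))*z) + z = (z² + (6 + 3)*z) + z = (z² + 9*z) + z = z² + 10*z)
j = -27 (j = -2*(10 + 2) - 3 = -2*12 - 3 = -1*24 - 3 = -24 - 3 = -27)
x = 59 (x = 32 - 1*(-27) = 32 + 27 = 59)
(-144 + x/67)² = (-144 + 59/67)² = (-9589/67)² = 91948921/4489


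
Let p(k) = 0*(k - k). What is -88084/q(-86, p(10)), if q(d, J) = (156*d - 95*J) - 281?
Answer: 88084/13697 ≈ 6.4309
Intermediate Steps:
p(k) = 0 (p(k) = 0*0 = 0)
q(d, J) = -281 - 95*J + 156*d (q(d, J) = (-95*J + 156*d) - 281 = -281 - 95*J + 156*d)
-88084/q(-86, p(10)) = -88084/(-281 - 95*0 + 156*(-86)) = -88084/(-281 + 0 - 13416) = -88084/(-13697) = -88084*(-1/13697) = 88084/13697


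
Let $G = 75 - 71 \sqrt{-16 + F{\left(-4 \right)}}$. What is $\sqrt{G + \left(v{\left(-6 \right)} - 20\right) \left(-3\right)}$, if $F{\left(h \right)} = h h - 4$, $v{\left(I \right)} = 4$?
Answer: $\sqrt{123 - 142 i} \approx 12.467 - 5.6949 i$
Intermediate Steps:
$F{\left(h \right)} = -4 + h^{2}$ ($F{\left(h \right)} = h^{2} - 4 = -4 + h^{2}$)
$G = 75 - 142 i$ ($G = 75 - 71 \sqrt{-16 - \left(4 - \left(-4\right)^{2}\right)} = 75 - 71 \sqrt{-16 + \left(-4 + 16\right)} = 75 - 71 \sqrt{-16 + 12} = 75 - 71 \sqrt{-4} = 75 - 71 \cdot 2 i = 75 - 142 i \approx 75.0 - 142.0 i$)
$\sqrt{G + \left(v{\left(-6 \right)} - 20\right) \left(-3\right)} = \sqrt{\left(75 - 142 i\right) + \left(4 - 20\right) \left(-3\right)} = \sqrt{\left(75 - 142 i\right) - -48} = \sqrt{\left(75 - 142 i\right) + 48} = \sqrt{123 - 142 i}$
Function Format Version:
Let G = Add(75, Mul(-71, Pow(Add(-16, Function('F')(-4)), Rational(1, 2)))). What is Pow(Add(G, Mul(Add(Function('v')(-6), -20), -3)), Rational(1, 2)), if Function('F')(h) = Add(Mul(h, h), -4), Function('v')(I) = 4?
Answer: Pow(Add(123, Mul(-142, I)), Rational(1, 2)) ≈ Add(12.467, Mul(-5.6949, I))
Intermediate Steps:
Function('F')(h) = Add(-4, Pow(h, 2)) (Function('F')(h) = Add(Pow(h, 2), -4) = Add(-4, Pow(h, 2)))
G = Add(75, Mul(-142, I)) (G = Add(75, Mul(-71, Pow(Add(-16, Add(-4, Pow(-4, 2))), Rational(1, 2)))) = Add(75, Mul(-71, Pow(Add(-16, Add(-4, 16)), Rational(1, 2)))) = Add(75, Mul(-71, Pow(Add(-16, 12), Rational(1, 2)))) = Add(75, Mul(-71, Pow(-4, Rational(1, 2)))) = Add(75, Mul(-71, Mul(2, I))) = Add(75, Mul(-142, I)) ≈ Add(75.000, Mul(-142.00, I)))
Pow(Add(G, Mul(Add(Function('v')(-6), -20), -3)), Rational(1, 2)) = Pow(Add(Add(75, Mul(-142, I)), Mul(Add(4, -20), -3)), Rational(1, 2)) = Pow(Add(Add(75, Mul(-142, I)), Mul(-16, -3)), Rational(1, 2)) = Pow(Add(Add(75, Mul(-142, I)), 48), Rational(1, 2)) = Pow(Add(123, Mul(-142, I)), Rational(1, 2))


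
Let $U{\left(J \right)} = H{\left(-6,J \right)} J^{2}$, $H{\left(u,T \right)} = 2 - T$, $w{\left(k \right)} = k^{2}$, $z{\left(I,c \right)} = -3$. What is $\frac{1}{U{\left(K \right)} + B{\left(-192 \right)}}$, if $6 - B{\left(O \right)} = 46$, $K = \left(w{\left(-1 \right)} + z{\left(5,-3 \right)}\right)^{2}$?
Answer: $- \frac{1}{72} \approx -0.013889$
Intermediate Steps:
$K = 4$ ($K = \left(\left(-1\right)^{2} - 3\right)^{2} = \left(1 - 3\right)^{2} = \left(-2\right)^{2} = 4$)
$B{\left(O \right)} = -40$ ($B{\left(O \right)} = 6 - 46 = -40$)
$U{\left(J \right)} = J^{2} \left(2 - J\right)$ ($U{\left(J \right)} = \left(2 - J\right) J^{2} = J^{2} \left(2 - J\right)$)
$\frac{1}{U{\left(K \right)} + B{\left(-192 \right)}} = \frac{1}{4^{2} \left(2 - 4\right) - 40} = \frac{1}{16 \left(2 - 4\right) - 40} = \frac{1}{16 \left(-2\right) - 40} = \frac{1}{-32 - 40} = \frac{1}{-72} = - \frac{1}{72}$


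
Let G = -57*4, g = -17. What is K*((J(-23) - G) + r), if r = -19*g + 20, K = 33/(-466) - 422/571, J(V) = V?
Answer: -59045630/133043 ≈ -443.81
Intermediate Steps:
G = -228
K = -215495/266086 (K = 33*(-1/466) - 422*1/571 = -33/466 - 422/571 = -215495/266086 ≈ -0.80987)
r = 343 (r = -19*(-17) + 20 = 323 + 20 = 343)
K*((J(-23) - G) + r) = -215495*((-23 - 1*(-228)) + 343)/266086 = -215495*((-23 + 228) + 343)/266086 = -215495*(205 + 343)/266086 = -215495/266086*548 = -59045630/133043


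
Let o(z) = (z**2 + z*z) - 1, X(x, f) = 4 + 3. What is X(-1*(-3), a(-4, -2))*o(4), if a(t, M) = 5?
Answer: 217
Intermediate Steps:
X(x, f) = 7
o(z) = -1 + 2*z**2 (o(z) = (z**2 + z**2) - 1 = 2*z**2 - 1 = -1 + 2*z**2)
X(-1*(-3), a(-4, -2))*o(4) = 7*(-1 + 2*4**2) = 7*(-1 + 2*16) = 7*(-1 + 32) = 7*31 = 217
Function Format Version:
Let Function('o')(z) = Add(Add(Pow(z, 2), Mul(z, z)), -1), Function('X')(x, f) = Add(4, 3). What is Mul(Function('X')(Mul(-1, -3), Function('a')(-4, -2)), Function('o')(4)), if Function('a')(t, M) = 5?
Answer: 217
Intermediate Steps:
Function('X')(x, f) = 7
Function('o')(z) = Add(-1, Mul(2, Pow(z, 2))) (Function('o')(z) = Add(Add(Pow(z, 2), Pow(z, 2)), -1) = Add(Mul(2, Pow(z, 2)), -1) = Add(-1, Mul(2, Pow(z, 2))))
Mul(Function('X')(Mul(-1, -3), Function('a')(-4, -2)), Function('o')(4)) = Mul(7, Add(-1, Mul(2, Pow(4, 2)))) = Mul(7, Add(-1, Mul(2, 16))) = Mul(7, Add(-1, 32)) = Mul(7, 31) = 217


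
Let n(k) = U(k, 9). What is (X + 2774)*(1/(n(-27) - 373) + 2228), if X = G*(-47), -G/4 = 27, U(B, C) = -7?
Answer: 664611615/38 ≈ 1.7490e+7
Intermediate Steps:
n(k) = -7
G = -108 (G = -4*27 = -108)
X = 5076 (X = -108*(-47) = 5076)
(X + 2774)*(1/(n(-27) - 373) + 2228) = (5076 + 2774)*(1/(-7 - 373) + 2228) = 7850*(1/(-380) + 2228) = 7850*(-1/380 + 2228) = 7850*(846639/380) = 664611615/38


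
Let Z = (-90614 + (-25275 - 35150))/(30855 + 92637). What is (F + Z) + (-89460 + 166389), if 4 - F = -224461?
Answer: 37219596809/123492 ≈ 3.0139e+5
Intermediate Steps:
F = 224465 (F = 4 - 1*(-224461) = 4 + 224461 = 224465)
Z = -151039/123492 (Z = (-90614 - 60425)/123492 = -151039*1/123492 = -151039/123492 ≈ -1.2231)
(F + Z) + (-89460 + 166389) = (224465 - 151039/123492) + (-89460 + 166389) = 27719480741/123492 + 76929 = 37219596809/123492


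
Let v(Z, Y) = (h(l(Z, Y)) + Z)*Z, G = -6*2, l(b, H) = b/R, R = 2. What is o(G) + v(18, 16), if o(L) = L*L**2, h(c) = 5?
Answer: -1314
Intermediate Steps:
l(b, H) = b/2
G = -12
o(L) = L**3
v(Z, Y) = Z*(5 + Z) (v(Z, Y) = (5 + Z)*Z = Z*(5 + Z))
o(G) + v(18, 16) = (-12)**3 + 18*(5 + 18) = -1728 + 18*23 = -1728 + 414 = -1314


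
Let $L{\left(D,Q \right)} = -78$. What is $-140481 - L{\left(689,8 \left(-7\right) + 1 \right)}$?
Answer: $-140403$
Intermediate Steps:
$-140481 - L{\left(689,8 \left(-7\right) + 1 \right)} = -140481 - -78 = -140481 + 78 = -140403$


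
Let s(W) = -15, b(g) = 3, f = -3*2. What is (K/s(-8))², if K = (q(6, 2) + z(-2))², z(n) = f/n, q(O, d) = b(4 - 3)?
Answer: 144/25 ≈ 5.7600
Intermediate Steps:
f = -6
q(O, d) = 3
z(n) = -6/n
K = 36 (K = (3 - 6/(-2))² = (3 - 6*(-½))² = (3 + 3)² = 6² = 36)
(K/s(-8))² = (36/(-15))² = (36*(-1/15))² = (-12/5)² = 144/25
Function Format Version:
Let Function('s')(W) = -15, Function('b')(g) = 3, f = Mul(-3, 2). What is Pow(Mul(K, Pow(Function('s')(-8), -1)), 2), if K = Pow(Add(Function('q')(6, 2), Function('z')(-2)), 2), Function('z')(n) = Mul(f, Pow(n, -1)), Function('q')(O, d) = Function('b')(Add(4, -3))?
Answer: Rational(144, 25) ≈ 5.7600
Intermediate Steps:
f = -6
Function('q')(O, d) = 3
Function('z')(n) = Mul(-6, Pow(n, -1))
K = 36 (K = Pow(Add(3, Mul(-6, Pow(-2, -1))), 2) = Pow(Add(3, Mul(-6, Rational(-1, 2))), 2) = Pow(Add(3, 3), 2) = Pow(6, 2) = 36)
Pow(Mul(K, Pow(Function('s')(-8), -1)), 2) = Pow(Mul(36, Pow(-15, -1)), 2) = Pow(Mul(36, Rational(-1, 15)), 2) = Pow(Rational(-12, 5), 2) = Rational(144, 25)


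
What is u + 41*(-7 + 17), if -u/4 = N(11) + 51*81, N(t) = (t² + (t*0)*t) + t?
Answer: -16642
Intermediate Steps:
N(t) = t + t² (N(t) = (t² + 0*t) + t = (t² + 0) + t = t² + t = t + t²)
u = -17052 (u = -4*(11*(1 + 11) + 51*81) = -4*(11*12 + 4131) = -4*(132 + 4131) = -4*4263 = -17052)
u + 41*(-7 + 17) = -17052 + 41*(-7 + 17) = -17052 + 41*10 = -17052 + 410 = -16642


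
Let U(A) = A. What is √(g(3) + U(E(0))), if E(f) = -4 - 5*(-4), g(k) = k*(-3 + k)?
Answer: 4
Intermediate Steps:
E(f) = 16 (E(f) = -4 + 20 = 16)
√(g(3) + U(E(0))) = √(3*(-3 + 3) + 16) = √(3*0 + 16) = √(0 + 16) = √16 = 4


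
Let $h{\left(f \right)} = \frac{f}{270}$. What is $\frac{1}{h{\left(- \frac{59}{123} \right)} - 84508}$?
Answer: $- \frac{33210}{2806510739} \approx -1.1833 \cdot 10^{-5}$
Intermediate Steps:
$h{\left(f \right)} = \frac{f}{270}$ ($h{\left(f \right)} = f \frac{1}{270} = \frac{f}{270}$)
$\frac{1}{h{\left(- \frac{59}{123} \right)} - 84508} = \frac{1}{\frac{\left(-59\right) \frac{1}{123}}{270} - 84508} = \frac{1}{\frac{1}{270} \left(- \frac{59}{123}\right) - 84508} = \frac{1}{- \frac{59}{33210} - 84508} = \frac{1}{- \frac{2806510739}{33210}} = - \frac{33210}{2806510739}$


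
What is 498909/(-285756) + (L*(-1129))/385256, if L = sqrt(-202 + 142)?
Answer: -166303/95252 - 1129*I*sqrt(15)/192628 ≈ -1.7459 - 0.0227*I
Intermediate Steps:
L = 2*I*sqrt(15) (L = sqrt(-60) = 2*I*sqrt(15) ≈ 7.746*I)
498909/(-285756) + (L*(-1129))/385256 = 498909/(-285756) + ((2*I*sqrt(15))*(-1129))/385256 = 498909*(-1/285756) - 2258*I*sqrt(15)*(1/385256) = -166303/95252 - 1129*I*sqrt(15)/192628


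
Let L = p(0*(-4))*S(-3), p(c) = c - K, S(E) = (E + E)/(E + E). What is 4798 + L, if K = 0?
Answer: 4798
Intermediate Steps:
S(E) = 1 (S(E) = (2*E)/((2*E)) = (2*E)*(1/(2*E)) = 1)
p(c) = c (p(c) = c - 1*0 = c + 0 = c)
L = 0 (L = (0*(-4))*1 = 0*1 = 0)
4798 + L = 4798 + 0 = 4798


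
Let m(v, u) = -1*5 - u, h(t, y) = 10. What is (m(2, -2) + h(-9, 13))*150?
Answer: 1050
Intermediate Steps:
m(v, u) = -5 - u
(m(2, -2) + h(-9, 13))*150 = ((-5 - 1*(-2)) + 10)*150 = ((-5 + 2) + 10)*150 = (-3 + 10)*150 = 7*150 = 1050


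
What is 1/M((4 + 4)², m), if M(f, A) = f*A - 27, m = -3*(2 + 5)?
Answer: -1/1371 ≈ -0.00072939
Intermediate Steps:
m = -21 (m = -3*7 = -21)
M(f, A) = -27 + A*f (M(f, A) = A*f - 27 = -27 + A*f)
1/M((4 + 4)², m) = 1/(-27 - 21*(4 + 4)²) = 1/(-27 - 21*8²) = 1/(-27 - 21*64) = 1/(-27 - 1344) = 1/(-1371) = -1/1371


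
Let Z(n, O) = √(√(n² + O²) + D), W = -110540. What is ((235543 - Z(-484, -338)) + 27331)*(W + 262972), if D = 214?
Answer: 40070409568 - 152432*√(214 + 10*√3485) ≈ 4.0066e+10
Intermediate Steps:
Z(n, O) = √(214 + √(O² + n²)) (Z(n, O) = √(√(n² + O²) + 214) = √(√(O² + n²) + 214) = √(214 + √(O² + n²)))
((235543 - Z(-484, -338)) + 27331)*(W + 262972) = ((235543 - √(214 + √((-338)² + (-484)²))) + 27331)*(-110540 + 262972) = ((235543 - √(214 + √(114244 + 234256))) + 27331)*152432 = ((235543 - √(214 + √348500)) + 27331)*152432 = ((235543 - √(214 + 10*√3485)) + 27331)*152432 = (262874 - √(214 + 10*√3485))*152432 = 40070409568 - 152432*√(214 + 10*√3485)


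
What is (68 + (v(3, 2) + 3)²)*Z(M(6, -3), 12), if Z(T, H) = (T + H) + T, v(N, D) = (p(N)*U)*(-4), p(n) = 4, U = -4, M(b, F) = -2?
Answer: 36456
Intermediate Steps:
v(N, D) = 64 (v(N, D) = (4*(-4))*(-4) = -16*(-4) = 64)
Z(T, H) = H + 2*T (Z(T, H) = (H + T) + T = H + 2*T)
(68 + (v(3, 2) + 3)²)*Z(M(6, -3), 12) = (68 + (64 + 3)²)*(12 + 2*(-2)) = (68 + 67²)*(12 - 4) = (68 + 4489)*8 = 4557*8 = 36456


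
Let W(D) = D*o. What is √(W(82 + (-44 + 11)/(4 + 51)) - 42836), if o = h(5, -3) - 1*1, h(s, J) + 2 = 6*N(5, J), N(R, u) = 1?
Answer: I*√1064795/5 ≈ 206.38*I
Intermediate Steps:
h(s, J) = 4 (h(s, J) = -2 + 6*1 = -2 + 6 = 4)
o = 3 (o = 4 - 1*1 = 4 - 1 = 3)
W(D) = 3*D (W(D) = D*3 = 3*D)
√(W(82 + (-44 + 11)/(4 + 51)) - 42836) = √(3*(82 + (-44 + 11)/(4 + 51)) - 42836) = √(3*(82 - 33/55) - 42836) = √(3*(82 - 33*1/55) - 42836) = √(3*(82 - ⅗) - 42836) = √(3*(407/5) - 42836) = √(1221/5 - 42836) = √(-212959/5) = I*√1064795/5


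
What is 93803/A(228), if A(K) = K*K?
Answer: 4937/2736 ≈ 1.8045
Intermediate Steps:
A(K) = K²
93803/A(228) = 93803/(228²) = 93803/51984 = 93803*(1/51984) = 4937/2736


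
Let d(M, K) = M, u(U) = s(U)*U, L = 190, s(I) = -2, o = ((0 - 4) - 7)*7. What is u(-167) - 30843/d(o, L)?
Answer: 56561/77 ≈ 734.56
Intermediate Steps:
o = -77 (o = (-4 - 7)*7 = -11*7 = -77)
u(U) = -2*U
u(-167) - 30843/d(o, L) = -2*(-167) - 30843/(-77) = 334 - 30843*(-1)/77 = 334 - 1*(-30843/77) = 334 + 30843/77 = 56561/77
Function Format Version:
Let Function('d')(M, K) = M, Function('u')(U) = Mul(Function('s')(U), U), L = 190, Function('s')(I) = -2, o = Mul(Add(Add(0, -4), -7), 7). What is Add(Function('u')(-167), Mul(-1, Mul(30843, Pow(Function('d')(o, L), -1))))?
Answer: Rational(56561, 77) ≈ 734.56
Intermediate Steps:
o = -77 (o = Mul(Add(-4, -7), 7) = Mul(-11, 7) = -77)
Function('u')(U) = Mul(-2, U)
Add(Function('u')(-167), Mul(-1, Mul(30843, Pow(Function('d')(o, L), -1)))) = Add(Mul(-2, -167), Mul(-1, Mul(30843, Pow(-77, -1)))) = Add(334, Mul(-1, Mul(30843, Rational(-1, 77)))) = Add(334, Mul(-1, Rational(-30843, 77))) = Add(334, Rational(30843, 77)) = Rational(56561, 77)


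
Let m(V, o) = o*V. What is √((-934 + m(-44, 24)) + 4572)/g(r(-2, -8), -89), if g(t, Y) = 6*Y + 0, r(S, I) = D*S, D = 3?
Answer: -√2582/534 ≈ -0.095156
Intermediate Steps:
m(V, o) = V*o
r(S, I) = 3*S
g(t, Y) = 6*Y
√((-934 + m(-44, 24)) + 4572)/g(r(-2, -8), -89) = √((-934 - 44*24) + 4572)/((6*(-89))) = √((-934 - 1056) + 4572)/(-534) = √(-1990 + 4572)*(-1/534) = √2582*(-1/534) = -√2582/534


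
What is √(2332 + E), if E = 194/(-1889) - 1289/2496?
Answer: √809815962805473/589368 ≈ 48.284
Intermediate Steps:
E = -2919145/4714944 (E = 194*(-1/1889) - 1289*1/2496 = -194/1889 - 1289/2496 = -2919145/4714944 ≈ -0.61913)
√(2332 + E) = √(2332 - 2919145/4714944) = √(10992330263/4714944) = √809815962805473/589368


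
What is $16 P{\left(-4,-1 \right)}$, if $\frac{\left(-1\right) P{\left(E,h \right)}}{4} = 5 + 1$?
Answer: $-384$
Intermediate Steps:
$P{\left(E,h \right)} = -24$ ($P{\left(E,h \right)} = - 4 \left(5 + 1\right) = \left(-4\right) 6 = -24$)
$16 P{\left(-4,-1 \right)} = 16 \left(-24\right) = -384$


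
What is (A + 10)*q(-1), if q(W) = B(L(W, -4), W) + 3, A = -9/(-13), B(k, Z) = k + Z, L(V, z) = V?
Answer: 139/13 ≈ 10.692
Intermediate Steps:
B(k, Z) = Z + k
A = 9/13 (A = -9*(-1/13) = 9/13 ≈ 0.69231)
q(W) = 3 + 2*W (q(W) = (W + W) + 3 = 2*W + 3 = 3 + 2*W)
(A + 10)*q(-1) = (9/13 + 10)*(3 + 2*(-1)) = 139*(3 - 2)/13 = (139/13)*1 = 139/13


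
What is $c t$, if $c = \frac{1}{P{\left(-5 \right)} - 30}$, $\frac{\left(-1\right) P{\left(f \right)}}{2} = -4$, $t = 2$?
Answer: $- \frac{1}{11} \approx -0.090909$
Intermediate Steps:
$P{\left(f \right)} = 8$ ($P{\left(f \right)} = \left(-2\right) \left(-4\right) = 8$)
$c = - \frac{1}{22}$ ($c = \frac{1}{8 - 30} = \frac{1}{-22} = - \frac{1}{22} \approx -0.045455$)
$c t = \left(- \frac{1}{22}\right) 2 = - \frac{1}{11}$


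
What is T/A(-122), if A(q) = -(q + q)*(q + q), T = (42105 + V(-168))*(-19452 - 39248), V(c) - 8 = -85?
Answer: 154190225/3721 ≈ 41438.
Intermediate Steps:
V(c) = -77 (V(c) = 8 - 85 = -77)
T = -2467043600 (T = (42105 - 77)*(-19452 - 39248) = 42028*(-58700) = -2467043600)
A(q) = -4*q² (A(q) = -2*q*2*q = -4*q²)
T/A(-122) = -2467043600/((-4*(-122)²)) = -2467043600/((-4*14884)) = -2467043600/(-59536) = -2467043600*(-1/59536) = 154190225/3721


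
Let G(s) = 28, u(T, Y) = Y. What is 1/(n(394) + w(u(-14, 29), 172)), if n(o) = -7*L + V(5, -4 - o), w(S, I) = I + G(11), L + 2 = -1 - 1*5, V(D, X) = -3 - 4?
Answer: 1/249 ≈ 0.0040161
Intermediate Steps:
V(D, X) = -7
L = -8 (L = -2 + (-1 - 1*5) = -2 + (-1 - 5) = -2 - 6 = -8)
w(S, I) = 28 + I (w(S, I) = I + 28 = 28 + I)
n(o) = 49 (n(o) = -7*(-8) - 7 = 56 - 7 = 49)
1/(n(394) + w(u(-14, 29), 172)) = 1/(49 + (28 + 172)) = 1/(49 + 200) = 1/249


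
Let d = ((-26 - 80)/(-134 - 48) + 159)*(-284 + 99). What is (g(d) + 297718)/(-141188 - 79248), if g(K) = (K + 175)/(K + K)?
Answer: -319936633033/236886697808 ≈ -1.3506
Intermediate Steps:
d = -2686570/91 (d = (-106/(-182) + 159)*(-185) = (-106*(-1/182) + 159)*(-185) = (53/91 + 159)*(-185) = (14522/91)*(-185) = -2686570/91 ≈ -29523.)
g(K) = (175 + K)/(2*K) (g(K) = (175 + K)/((2*K)) = (175 + K)*(1/(2*K)) = (175 + K)/(2*K))
(g(d) + 297718)/(-141188 - 79248) = ((175 - 2686570/91)/(2*(-2686570/91)) + 297718)/(-141188 - 79248) = ((1/2)*(-91/2686570)*(-2670645/91) + 297718)/(-220436) = (534129/1074628 + 297718)*(-1/220436) = (319936633033/1074628)*(-1/220436) = -319936633033/236886697808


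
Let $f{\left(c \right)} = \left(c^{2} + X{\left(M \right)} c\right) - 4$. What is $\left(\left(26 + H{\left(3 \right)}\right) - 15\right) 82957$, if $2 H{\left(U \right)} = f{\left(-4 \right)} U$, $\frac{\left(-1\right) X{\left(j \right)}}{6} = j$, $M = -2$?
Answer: $-3567151$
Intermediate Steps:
$X{\left(j \right)} = - 6 j$
$f{\left(c \right)} = -4 + c^{2} + 12 c$ ($f{\left(c \right)} = \left(c^{2} + \left(-6\right) \left(-2\right) c\right) - 4 = \left(c^{2} + 12 c\right) - 4 = -4 + c^{2} + 12 c$)
$H{\left(U \right)} = - 18 U$ ($H{\left(U \right)} = \frac{\left(-4 + \left(-4\right)^{2} + 12 \left(-4\right)\right) U}{2} = \frac{\left(-4 + 16 - 48\right) U}{2} = \frac{\left(-36\right) U}{2} = - 18 U$)
$\left(\left(26 + H{\left(3 \right)}\right) - 15\right) 82957 = \left(\left(26 - 54\right) - 15\right) 82957 = \left(-28 - 15\right) 82957 = \left(-43\right) 82957 = -3567151$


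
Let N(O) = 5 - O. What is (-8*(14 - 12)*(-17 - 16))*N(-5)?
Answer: 5280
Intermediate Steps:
(-8*(14 - 12)*(-17 - 16))*N(-5) = (-8*(14 - 12)*(-17 - 16))*(5 - 1*(-5)) = (-16*(-33))*(5 + 5) = -8*(-66)*10 = 528*10 = 5280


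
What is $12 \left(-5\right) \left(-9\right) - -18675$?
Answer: $19215$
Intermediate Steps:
$12 \left(-5\right) \left(-9\right) - -18675 = \left(-60\right) \left(-9\right) + 18675 = 540 + 18675 = 19215$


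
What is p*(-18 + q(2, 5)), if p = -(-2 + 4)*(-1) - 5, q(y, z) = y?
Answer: 48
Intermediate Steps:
p = -3 (p = -2*(-1) - 5 = -1*(-2) - 5 = 2 - 5 = -3)
p*(-18 + q(2, 5)) = -3*(-18 + 2) = -3*(-16) = 48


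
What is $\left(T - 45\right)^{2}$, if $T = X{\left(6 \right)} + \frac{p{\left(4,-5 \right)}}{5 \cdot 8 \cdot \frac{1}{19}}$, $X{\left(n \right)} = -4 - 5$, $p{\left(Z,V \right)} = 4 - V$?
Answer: $\frac{3956121}{1600} \approx 2472.6$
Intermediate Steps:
$X{\left(n \right)} = -9$
$T = - \frac{189}{40}$ ($T = -9 + \frac{4 - -5}{5 \cdot 8 \cdot \frac{1}{19}} = -9 + \frac{4 + 5}{40 \cdot \frac{1}{19}} = -9 + \frac{9}{\frac{40}{19}} = -9 + 9 \cdot \frac{19}{40} = -9 + \frac{171}{40} = - \frac{189}{40} \approx -4.725$)
$\left(T - 45\right)^{2} = \left(- \frac{189}{40} - 45\right)^{2} = \left(- \frac{1989}{40}\right)^{2} = \frac{3956121}{1600}$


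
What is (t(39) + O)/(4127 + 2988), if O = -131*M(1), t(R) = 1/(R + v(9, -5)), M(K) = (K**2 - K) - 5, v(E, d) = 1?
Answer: 26201/284600 ≈ 0.092063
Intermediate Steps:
M(K) = -5 + K**2 - K
t(R) = 1/(1 + R) (t(R) = 1/(R + 1) = 1/(1 + R))
O = 655 (O = -131*(-5 + 1**2 - 1*1) = -131*(-5 + 1 - 1) = -131*(-5) = 655)
(t(39) + O)/(4127 + 2988) = (1/(1 + 39) + 655)/(4127 + 2988) = (1/40 + 655)/7115 = (1/40 + 655)*(1/7115) = (26201/40)*(1/7115) = 26201/284600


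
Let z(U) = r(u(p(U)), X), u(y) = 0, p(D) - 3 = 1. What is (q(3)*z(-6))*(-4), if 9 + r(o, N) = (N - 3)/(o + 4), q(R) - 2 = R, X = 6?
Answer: 165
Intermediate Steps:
p(D) = 4 (p(D) = 3 + 1 = 4)
q(R) = 2 + R
r(o, N) = -9 + (-3 + N)/(4 + o) (r(o, N) = -9 + (N - 3)/(o + 4) = -9 + (-3 + N)/(4 + o))
z(U) = -33/4 (z(U) = (-39 + 6 - 9*0)/(4 + 0) = (-39 + 6 + 0)/4 = (1/4)*(-33) = -33/4)
(q(3)*z(-6))*(-4) = ((2 + 3)*(-33/4))*(-4) = (5*(-33/4))*(-4) = -165/4*(-4) = 165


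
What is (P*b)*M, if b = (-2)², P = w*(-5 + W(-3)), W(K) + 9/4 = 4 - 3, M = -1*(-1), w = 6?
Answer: -150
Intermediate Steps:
M = 1
W(K) = -5/4 (W(K) = -9/4 + (4 - 3) = -9/4 + 1 = -5/4)
P = -75/2 (P = 6*(-5 - 5/4) = 6*(-25/4) = -75/2 ≈ -37.500)
b = 4
(P*b)*M = -75/2*4*1 = -150*1 = -150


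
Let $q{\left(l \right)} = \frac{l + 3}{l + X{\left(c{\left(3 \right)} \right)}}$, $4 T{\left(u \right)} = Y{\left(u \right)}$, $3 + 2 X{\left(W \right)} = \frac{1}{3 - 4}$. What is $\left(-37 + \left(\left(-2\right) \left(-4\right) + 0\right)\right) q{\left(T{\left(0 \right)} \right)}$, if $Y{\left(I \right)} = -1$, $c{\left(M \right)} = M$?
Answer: $\frac{319}{9} \approx 35.444$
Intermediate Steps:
$X{\left(W \right)} = -2$ ($X{\left(W \right)} = - \frac{3}{2} + \frac{1}{2 \left(3 - 4\right)} = - \frac{3}{2} + \frac{1}{2 \left(-1\right)} = - \frac{3}{2} + \frac{1}{2} \left(-1\right) = - \frac{3}{2} - \frac{1}{2} = -2$)
$T{\left(u \right)} = - \frac{1}{4}$ ($T{\left(u \right)} = \frac{1}{4} \left(-1\right) = - \frac{1}{4}$)
$q{\left(l \right)} = \frac{3 + l}{-2 + l}$ ($q{\left(l \right)} = \frac{l + 3}{l - 2} = \frac{3 + l}{-2 + l}$)
$\left(-37 + \left(\left(-2\right) \left(-4\right) + 0\right)\right) q{\left(T{\left(0 \right)} \right)} = \left(-37 + \left(\left(-2\right) \left(-4\right) + 0\right)\right) \frac{3 - \frac{1}{4}}{-2 - \frac{1}{4}} = \left(-37 + \left(8 + 0\right)\right) \frac{1}{- \frac{9}{4}} \cdot \frac{11}{4} = \left(-37 + 8\right) \left(\left(- \frac{4}{9}\right) \frac{11}{4}\right) = \left(-29\right) \left(- \frac{11}{9}\right) = \frac{319}{9}$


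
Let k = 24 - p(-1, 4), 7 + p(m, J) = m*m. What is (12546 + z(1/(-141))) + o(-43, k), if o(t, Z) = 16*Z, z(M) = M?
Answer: 1836665/141 ≈ 13026.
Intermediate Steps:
p(m, J) = -7 + m² (p(m, J) = -7 + m*m = -7 + m²)
k = 30 (k = 24 - (-7 + (-1)²) = 24 - (-7 + 1) = 24 - 1*(-6) = 24 + 6 = 30)
(12546 + z(1/(-141))) + o(-43, k) = (12546 + 1/(-141)) + 16*30 = (12546 - 1/141) + 480 = 1768985/141 + 480 = 1836665/141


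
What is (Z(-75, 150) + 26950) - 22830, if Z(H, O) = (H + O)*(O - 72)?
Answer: 9970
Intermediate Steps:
Z(H, O) = (-72 + O)*(H + O) (Z(H, O) = (H + O)*(-72 + O) = (-72 + O)*(H + O))
(Z(-75, 150) + 26950) - 22830 = ((150² - 72*(-75) - 72*150 - 75*150) + 26950) - 22830 = ((22500 + 5400 - 10800 - 11250) + 26950) - 22830 = (5850 + 26950) - 22830 = 32800 - 22830 = 9970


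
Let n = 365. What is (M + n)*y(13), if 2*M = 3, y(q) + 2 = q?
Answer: 8063/2 ≈ 4031.5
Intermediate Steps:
y(q) = -2 + q
M = 3/2 (M = (½)*3 = 3/2 ≈ 1.5000)
(M + n)*y(13) = (3/2 + 365)*(-2 + 13) = (733/2)*11 = 8063/2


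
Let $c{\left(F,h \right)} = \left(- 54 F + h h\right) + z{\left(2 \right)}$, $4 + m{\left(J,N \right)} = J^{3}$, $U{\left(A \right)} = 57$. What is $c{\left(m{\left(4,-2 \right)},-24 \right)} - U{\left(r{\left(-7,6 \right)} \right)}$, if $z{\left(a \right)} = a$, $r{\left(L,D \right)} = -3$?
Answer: $-2719$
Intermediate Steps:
$m{\left(J,N \right)} = -4 + J^{3}$
$c{\left(F,h \right)} = 2 + h^{2} - 54 F$ ($c{\left(F,h \right)} = \left(- 54 F + h h\right) + 2 = \left(- 54 F + h^{2}\right) + 2 = \left(h^{2} - 54 F\right) + 2 = 2 + h^{2} - 54 F$)
$c{\left(m{\left(4,-2 \right)},-24 \right)} - U{\left(r{\left(-7,6 \right)} \right)} = \left(2 + \left(-24\right)^{2} - 54 \left(-4 + 4^{3}\right)\right) - 57 = \left(2 + 576 - 54 \left(-4 + 64\right)\right) - 57 = \left(2 + 576 - 3240\right) - 57 = -2662 - 57 = -2719$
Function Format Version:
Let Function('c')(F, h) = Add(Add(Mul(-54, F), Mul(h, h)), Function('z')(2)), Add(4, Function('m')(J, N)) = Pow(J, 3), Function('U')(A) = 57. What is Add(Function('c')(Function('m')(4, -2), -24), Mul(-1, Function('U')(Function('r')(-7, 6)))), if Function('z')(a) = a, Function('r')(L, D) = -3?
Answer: -2719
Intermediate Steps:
Function('m')(J, N) = Add(-4, Pow(J, 3))
Function('c')(F, h) = Add(2, Pow(h, 2), Mul(-54, F)) (Function('c')(F, h) = Add(Add(Mul(-54, F), Mul(h, h)), 2) = Add(Add(Mul(-54, F), Pow(h, 2)), 2) = Add(Add(Pow(h, 2), Mul(-54, F)), 2) = Add(2, Pow(h, 2), Mul(-54, F)))
Add(Function('c')(Function('m')(4, -2), -24), Mul(-1, Function('U')(Function('r')(-7, 6)))) = Add(Add(2, Pow(-24, 2), Mul(-54, Add(-4, Pow(4, 3)))), Mul(-1, 57)) = Add(Add(2, 576, Mul(-54, Add(-4, 64))), -57) = Add(Add(2, 576, Mul(-54, 60)), -57) = Add(Add(2, 576, -3240), -57) = Add(-2662, -57) = -2719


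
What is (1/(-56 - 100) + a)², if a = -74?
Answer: 133287025/24336 ≈ 5476.9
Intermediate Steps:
(1/(-56 - 100) + a)² = (1/(-56 - 100) - 74)² = (1/(-156) - 74)² = (-1/156 - 74)² = (-11545/156)² = 133287025/24336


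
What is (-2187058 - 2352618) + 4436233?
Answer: -103443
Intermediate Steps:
(-2187058 - 2352618) + 4436233 = -4539676 + 4436233 = -103443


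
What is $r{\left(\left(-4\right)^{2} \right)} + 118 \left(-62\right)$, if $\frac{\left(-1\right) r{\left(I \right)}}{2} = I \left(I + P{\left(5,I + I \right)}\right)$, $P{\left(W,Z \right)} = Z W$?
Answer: $-12948$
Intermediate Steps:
$P{\left(W,Z \right)} = W Z$
$r{\left(I \right)} = - 22 I^{2}$ ($r{\left(I \right)} = - 2 I \left(I + 5 \left(I + I\right)\right) = - 2 I \left(I + 5 \cdot 2 I\right) = - 2 I \left(I + 10 I\right) = - 2 I 11 I = - 2 \cdot 11 I^{2} = - 22 I^{2}$)
$r{\left(\left(-4\right)^{2} \right)} + 118 \left(-62\right) = - 22 \left(\left(-4\right)^{2}\right)^{2} + 118 \left(-62\right) = - 22 \cdot 16^{2} - 7316 = \left(-22\right) 256 - 7316 = -5632 - 7316 = -12948$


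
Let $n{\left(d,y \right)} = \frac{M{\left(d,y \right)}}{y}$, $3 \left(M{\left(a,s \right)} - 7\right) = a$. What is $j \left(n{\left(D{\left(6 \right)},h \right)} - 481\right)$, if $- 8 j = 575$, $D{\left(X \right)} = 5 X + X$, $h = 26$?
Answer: $\frac{7180025}{208} \approx 34519.0$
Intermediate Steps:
$D{\left(X \right)} = 6 X$
$M{\left(a,s \right)} = 7 + \frac{a}{3}$
$j = - \frac{575}{8}$ ($j = \left(- \frac{1}{8}\right) 575 = - \frac{575}{8} \approx -71.875$)
$n{\left(d,y \right)} = \frac{7 + \frac{d}{3}}{y}$
$j \left(n{\left(D{\left(6 \right)},h \right)} - 481\right) = - \frac{575 \left(\frac{21 + 6 \cdot 6}{3 \cdot 26} - 481\right)}{8} = - \frac{575 \left(\frac{1}{3} \cdot \frac{1}{26} \left(21 + 36\right) - 481\right)}{8} = - \frac{575 \left(\frac{1}{3} \cdot \frac{1}{26} \cdot 57 - 481\right)}{8} = - \frac{575 \left(\frac{19}{26} - 481\right)}{8} = \left(- \frac{575}{8}\right) \left(- \frac{12487}{26}\right) = \frac{7180025}{208}$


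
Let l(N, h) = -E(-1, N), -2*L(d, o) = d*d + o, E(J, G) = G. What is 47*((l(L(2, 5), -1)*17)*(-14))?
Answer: -50337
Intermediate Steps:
L(d, o) = -o/2 - d²/2 (L(d, o) = -(d*d + o)/2 = -(d² + o)/2 = -(o + d²)/2 = -o/2 - d²/2)
l(N, h) = -N
47*((l(L(2, 5), -1)*17)*(-14)) = 47*((-(-½*5 - ½*2²)*17)*(-14)) = 47*((-(-5/2 - ½*4)*17)*(-14)) = 47*((-(-5/2 - 2)*17)*(-14)) = 47*((-1*(-9/2)*17)*(-14)) = 47*(((9/2)*17)*(-14)) = 47*((153/2)*(-14)) = 47*(-1071) = -50337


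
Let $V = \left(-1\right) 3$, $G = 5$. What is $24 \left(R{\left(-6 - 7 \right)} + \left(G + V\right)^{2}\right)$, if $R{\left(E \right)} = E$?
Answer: $-216$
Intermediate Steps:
$V = -3$
$24 \left(R{\left(-6 - 7 \right)} + \left(G + V\right)^{2}\right) = 24 \left(\left(-6 - 7\right) + \left(5 - 3\right)^{2}\right) = 24 \left(\left(-6 - 7\right) + 2^{2}\right) = 24 \left(-13 + 4\right) = 24 \left(-9\right) = -216$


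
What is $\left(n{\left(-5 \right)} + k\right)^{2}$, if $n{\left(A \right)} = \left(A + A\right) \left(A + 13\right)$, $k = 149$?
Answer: $4761$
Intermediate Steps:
$n{\left(A \right)} = 2 A \left(13 + A\right)$
$\left(n{\left(-5 \right)} + k\right)^{2} = \left(2 \left(-5\right) \left(13 - 5\right) + 149\right)^{2} = \left(2 \left(-5\right) 8 + 149\right)^{2} = \left(-80 + 149\right)^{2} = 69^{2} = 4761$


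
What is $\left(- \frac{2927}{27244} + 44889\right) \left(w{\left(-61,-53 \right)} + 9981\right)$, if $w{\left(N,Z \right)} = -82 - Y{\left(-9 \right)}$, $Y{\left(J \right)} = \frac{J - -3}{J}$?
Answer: $\frac{36315589008355}{81732} \approx 4.4433 \cdot 10^{8}$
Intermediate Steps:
$Y{\left(J \right)} = \frac{3 + J}{J}$ ($Y{\left(J \right)} = \frac{J + 3}{J} = \frac{3 + J}{J}$)
$w{\left(N,Z \right)} = - \frac{248}{3}$ ($w{\left(N,Z \right)} = -82 - \frac{3 - 9}{-9} = -82 - \left(- \frac{1}{9}\right) \left(-6\right) = -82 - \frac{2}{3} = - \frac{248}{3}$)
$\left(- \frac{2927}{27244} + 44889\right) \left(w{\left(-61,-53 \right)} + 9981\right) = \left(- \frac{2927}{27244} + 44889\right) \left(- \frac{248}{3} + 9981\right) = \left(\left(-2927\right) \frac{1}{27244} + 44889\right) \frac{29695}{3} = \left(- \frac{2927}{27244} + 44889\right) \frac{29695}{3} = \frac{1222952989}{27244} \cdot \frac{29695}{3} = \frac{36315589008355}{81732}$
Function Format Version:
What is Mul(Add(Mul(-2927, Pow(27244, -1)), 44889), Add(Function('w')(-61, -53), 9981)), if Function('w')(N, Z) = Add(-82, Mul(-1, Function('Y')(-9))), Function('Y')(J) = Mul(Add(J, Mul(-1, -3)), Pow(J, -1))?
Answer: Rational(36315589008355, 81732) ≈ 4.4433e+8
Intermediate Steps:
Function('Y')(J) = Mul(Pow(J, -1), Add(3, J)) (Function('Y')(J) = Mul(Add(J, 3), Pow(J, -1)) = Mul(Add(3, J), Pow(J, -1)) = Mul(Pow(J, -1), Add(3, J)))
Function('w')(N, Z) = Rational(-248, 3) (Function('w')(N, Z) = Add(-82, Mul(-1, Mul(Pow(-9, -1), Add(3, -9)))) = Add(-82, Mul(-1, Mul(Rational(-1, 9), -6))) = Add(-82, Mul(-1, Rational(2, 3))) = Add(-82, Rational(-2, 3)) = Rational(-248, 3))
Mul(Add(Mul(-2927, Pow(27244, -1)), 44889), Add(Function('w')(-61, -53), 9981)) = Mul(Add(Mul(-2927, Pow(27244, -1)), 44889), Add(Rational(-248, 3), 9981)) = Mul(Add(Mul(-2927, Rational(1, 27244)), 44889), Rational(29695, 3)) = Mul(Add(Rational(-2927, 27244), 44889), Rational(29695, 3)) = Mul(Rational(1222952989, 27244), Rational(29695, 3)) = Rational(36315589008355, 81732)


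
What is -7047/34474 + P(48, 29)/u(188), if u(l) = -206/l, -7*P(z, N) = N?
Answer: 88895237/24855754 ≈ 3.5764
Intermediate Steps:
P(z, N) = -N/7
-7047/34474 + P(48, 29)/u(188) = -7047/34474 + (-1/7*29)/((-206/188)) = -7047*1/34474 - 29/(7*((-206*1/188))) = -7047/34474 - 29/(7*(-103/94)) = -7047/34474 - 29/7*(-94/103) = -7047/34474 + 2726/721 = 88895237/24855754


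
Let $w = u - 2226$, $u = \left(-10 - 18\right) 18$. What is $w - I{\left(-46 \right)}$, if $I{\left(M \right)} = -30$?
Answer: $-2700$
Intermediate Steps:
$u = -504$ ($u = \left(-28\right) 18 = -504$)
$w = -2730$ ($w = -504 - 2226 = -2730$)
$w - I{\left(-46 \right)} = -2730 - -30 = -2730 + 30 = -2700$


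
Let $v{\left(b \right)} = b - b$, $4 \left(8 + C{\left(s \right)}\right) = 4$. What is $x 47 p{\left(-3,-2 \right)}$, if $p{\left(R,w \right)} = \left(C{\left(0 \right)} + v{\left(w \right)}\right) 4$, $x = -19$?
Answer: $25004$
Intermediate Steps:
$C{\left(s \right)} = -7$ ($C{\left(s \right)} = -8 + \frac{1}{4} \cdot 4 = -8 + 1 = -7$)
$v{\left(b \right)} = 0$
$p{\left(R,w \right)} = -28$ ($p{\left(R,w \right)} = \left(-7 + 0\right) 4 = \left(-7\right) 4 = -28$)
$x 47 p{\left(-3,-2 \right)} = \left(-19\right) 47 \left(-28\right) = \left(-893\right) \left(-28\right) = 25004$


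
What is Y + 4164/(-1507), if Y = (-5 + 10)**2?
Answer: 33511/1507 ≈ 22.237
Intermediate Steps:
Y = 25 (Y = 5**2 = 25)
Y + 4164/(-1507) = 25 + 4164/(-1507) = 25 + 4164*(-1/1507) = 25 - 4164/1507 = 33511/1507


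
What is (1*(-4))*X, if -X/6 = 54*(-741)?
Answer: -960336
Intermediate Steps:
X = 240084 (X = -324*(-741) = -6*(-40014) = 240084)
(1*(-4))*X = (1*(-4))*240084 = -4*240084 = -960336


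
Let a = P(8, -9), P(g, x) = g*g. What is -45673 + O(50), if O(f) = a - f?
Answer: -45659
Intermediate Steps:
P(g, x) = g**2
a = 64 (a = 8**2 = 64)
O(f) = 64 - f
-45673 + O(50) = -45673 + (64 - 1*50) = -45673 + (64 - 50) = -45673 + 14 = -45659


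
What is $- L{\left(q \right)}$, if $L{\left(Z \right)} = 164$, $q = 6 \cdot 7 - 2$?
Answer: $-164$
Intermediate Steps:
$q = 40$ ($q = 42 - 2 = 40$)
$- L{\left(q \right)} = \left(-1\right) 164 = -164$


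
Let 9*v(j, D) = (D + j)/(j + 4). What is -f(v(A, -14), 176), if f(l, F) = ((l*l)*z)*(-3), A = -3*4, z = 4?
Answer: 169/108 ≈ 1.5648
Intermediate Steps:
A = -12
v(j, D) = (D + j)/(9*(4 + j)) (v(j, D) = ((D + j)/(j + 4))/9 = ((D + j)/(4 + j))/9 = (D + j)/(9*(4 + j)))
f(l, F) = -12*l² (f(l, F) = ((l*l)*4)*(-3) = (l²*4)*(-3) = (4*l²)*(-3) = -12*l²)
-f(v(A, -14), 176) = -(-12)*((-14 - 12)/(9*(4 - 12)))² = -(-12)*((⅑)*(-26)/(-8))² = -(-12)*((⅑)*(-⅛)*(-26))² = -(-12)*(13/36)² = -(-12)*169/1296 = -1*(-169/108) = 169/108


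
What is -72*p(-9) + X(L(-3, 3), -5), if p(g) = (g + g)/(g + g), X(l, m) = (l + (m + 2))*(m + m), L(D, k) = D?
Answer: -12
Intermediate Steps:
X(l, m) = 2*m*(2 + l + m) (X(l, m) = (l + (2 + m))*(2*m) = (2 + l + m)*(2*m) = 2*m*(2 + l + m))
p(g) = 1 (p(g) = (2*g)/((2*g)) = (2*g)*(1/(2*g)) = 1)
-72*p(-9) + X(L(-3, 3), -5) = -72*1 + 2*(-5)*(2 - 3 - 5) = -72 + 2*(-5)*(-6) = -72 + 60 = -12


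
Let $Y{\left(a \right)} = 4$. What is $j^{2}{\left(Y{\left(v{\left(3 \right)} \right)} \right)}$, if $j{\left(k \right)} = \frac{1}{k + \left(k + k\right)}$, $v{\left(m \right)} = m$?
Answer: $\frac{1}{144} \approx 0.0069444$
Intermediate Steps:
$j{\left(k \right)} = \frac{1}{3 k}$ ($j{\left(k \right)} = \frac{1}{k + 2 k} = \frac{1}{3 k}$)
$j^{2}{\left(Y{\left(v{\left(3 \right)} \right)} \right)} = \left(\frac{1}{3 \cdot 4}\right)^{2} = \left(\frac{1}{3} \cdot \frac{1}{4}\right)^{2} = \left(\frac{1}{12}\right)^{2} = \frac{1}{144}$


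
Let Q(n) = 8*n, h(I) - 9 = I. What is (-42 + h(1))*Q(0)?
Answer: 0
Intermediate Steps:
h(I) = 9 + I
(-42 + h(1))*Q(0) = (-42 + (9 + 1))*(8*0) = (-42 + 10)*0 = -32*0 = 0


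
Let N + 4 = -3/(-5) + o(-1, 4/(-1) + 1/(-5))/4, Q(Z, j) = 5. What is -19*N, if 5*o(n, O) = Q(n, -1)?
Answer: 1197/20 ≈ 59.850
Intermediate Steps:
o(n, O) = 1 (o(n, O) = (⅕)*5 = 1)
N = -63/20 (N = -4 + (-3/(-5) + 1/4) = -4 + (-3*(-⅕) + 1*(¼)) = -4 + (⅗ + ¼) = -4 + 17/20 = -63/20 ≈ -3.1500)
-19*N = -19*(-63/20) = 1197/20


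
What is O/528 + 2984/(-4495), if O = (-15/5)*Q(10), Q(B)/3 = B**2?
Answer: -468421/197780 ≈ -2.3684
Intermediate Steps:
Q(B) = 3*B**2
O = -900 (O = (-15/5)*(3*10**2) = (-15*1/5)*(3*100) = -3*300 = -900)
O/528 + 2984/(-4495) = -900/528 + 2984/(-4495) = -900*1/528 + 2984*(-1/4495) = -75/44 - 2984/4495 = -468421/197780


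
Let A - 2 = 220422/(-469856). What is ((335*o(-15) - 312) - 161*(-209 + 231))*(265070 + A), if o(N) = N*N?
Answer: 4453807536474205/234928 ≈ 1.8958e+10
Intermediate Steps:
o(N) = N²
A = 359645/234928 (A = 2 + 220422/(-469856) = 2 + 220422*(-1/469856) = 2 - 110211/234928 = 359645/234928 ≈ 1.5309)
((335*o(-15) - 312) - 161*(-209 + 231))*(265070 + A) = ((335*(-15)² - 312) - 161*(-209 + 231))*(265070 + 359645/234928) = ((335*225 - 312) - 161*22)*(62272724605/234928) = ((75375 - 312) - 3542)*(62272724605/234928) = (75063 - 3542)*(62272724605/234928) = 71521*(62272724605/234928) = 4453807536474205/234928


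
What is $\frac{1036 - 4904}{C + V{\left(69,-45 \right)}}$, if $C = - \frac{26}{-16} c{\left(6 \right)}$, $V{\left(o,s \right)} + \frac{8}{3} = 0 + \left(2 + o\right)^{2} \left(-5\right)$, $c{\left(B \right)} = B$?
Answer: $\frac{46416}{302375} \approx 0.1535$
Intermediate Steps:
$V{\left(o,s \right)} = - \frac{8}{3} - 5 \left(2 + o\right)^{2}$ ($V{\left(o,s \right)} = - \frac{8}{3} + \left(0 + \left(2 + o\right)^{2} \left(-5\right)\right) = - \frac{8}{3} + \left(0 - 5 \left(2 + o\right)^{2}\right) = - \frac{8}{3} - 5 \left(2 + o\right)^{2}$)
$C = \frac{39}{4}$ ($C = - \frac{26}{-16} \cdot 6 = \left(-26\right) \left(- \frac{1}{16}\right) 6 = \frac{13}{8} \cdot 6 = \frac{39}{4} \approx 9.75$)
$\frac{1036 - 4904}{C + V{\left(69,-45 \right)}} = \frac{1036 - 4904}{\frac{39}{4} - \left(\frac{8}{3} + 5 \left(2 + 69\right)^{2}\right)} = - \frac{3868}{\frac{39}{4} - \left(\frac{8}{3} + 5 \cdot 71^{2}\right)} = - \frac{3868}{\frac{39}{4} - \frac{75623}{3}} = - \frac{3868}{- \frac{302375}{12}} = \left(-3868\right) \left(- \frac{12}{302375}\right) = \frac{46416}{302375}$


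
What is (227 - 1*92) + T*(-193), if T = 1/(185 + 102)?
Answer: 38552/287 ≈ 134.33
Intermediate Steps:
T = 1/287 ≈ 0.0034843
(227 - 1*92) + T*(-193) = (227 - 1*92) + (1/287)*(-193) = (227 - 92) - 193/287 = 135 - 193/287 = 38552/287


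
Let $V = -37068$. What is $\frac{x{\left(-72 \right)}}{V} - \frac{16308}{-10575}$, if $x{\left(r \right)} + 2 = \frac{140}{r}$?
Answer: $\frac{1209093313}{783988200} \approx 1.5422$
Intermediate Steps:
$x{\left(r \right)} = -2 + \frac{140}{r}$
$\frac{x{\left(-72 \right)}}{V} - \frac{16308}{-10575} = \frac{-2 + \frac{140}{-72}}{-37068} - \frac{16308}{-10575} = \left(-2 + 140 \left(- \frac{1}{72}\right)\right) \left(- \frac{1}{37068}\right) - - \frac{1812}{1175} = \left(-2 - \frac{35}{18}\right) \left(- \frac{1}{37068}\right) + \frac{1812}{1175} = \left(- \frac{71}{18}\right) \left(- \frac{1}{37068}\right) + \frac{1812}{1175} = \frac{71}{667224} + \frac{1812}{1175} = \frac{1209093313}{783988200}$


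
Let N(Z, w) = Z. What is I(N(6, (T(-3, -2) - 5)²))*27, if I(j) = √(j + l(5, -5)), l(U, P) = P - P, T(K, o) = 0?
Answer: 27*√6 ≈ 66.136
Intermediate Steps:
l(U, P) = 0
I(j) = √j (I(j) = √(j + 0) = √j)
I(N(6, (T(-3, -2) - 5)²))*27 = √6*27 = 27*√6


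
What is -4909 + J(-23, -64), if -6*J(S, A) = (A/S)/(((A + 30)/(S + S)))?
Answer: -250391/51 ≈ -4909.6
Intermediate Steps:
J(S, A) = -A/(3*(30 + A)) (J(S, A) = -A/S/(6*((A + 30)/(S + S))) = -A/S/(6*((30 + A)/((2*S)))) = -A/S/(6*((30 + A)*(1/(2*S)))) = -A/S/(6*((30 + A)/(2*S))) = -A/S*2*S/(30 + A)/6 = -A/(3*(30 + A)))
-4909 + J(-23, -64) = -4909 - 1*(-64)/(90 + 3*(-64)) = -4909 - 1*(-64)/(90 - 192) = -4909 - 1*(-64)/(-102) = -4909 - 1*(-64)*(-1/102) = -4909 - 32/51 = -250391/51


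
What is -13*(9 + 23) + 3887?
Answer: 3471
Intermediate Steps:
-13*(9 + 23) + 3887 = -13*32 + 3887 = -416 + 3887 = 3471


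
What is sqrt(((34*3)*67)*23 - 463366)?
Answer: 2*I*sqrt(76546) ≈ 553.34*I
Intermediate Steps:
sqrt(((34*3)*67)*23 - 463366) = sqrt((102*67)*23 - 463366) = sqrt(6834*23 - 463366) = sqrt(157182 - 463366) = sqrt(-306184) = 2*I*sqrt(76546)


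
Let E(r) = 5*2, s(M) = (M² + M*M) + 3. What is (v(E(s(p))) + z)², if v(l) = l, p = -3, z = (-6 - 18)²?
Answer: 343396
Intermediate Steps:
z = 576 (z = (-24)² = 576)
s(M) = 3 + 2*M² (s(M) = (M² + M²) + 3 = 2*M² + 3 = 3 + 2*M²)
E(r) = 10
(v(E(s(p))) + z)² = (10 + 576)² = 586² = 343396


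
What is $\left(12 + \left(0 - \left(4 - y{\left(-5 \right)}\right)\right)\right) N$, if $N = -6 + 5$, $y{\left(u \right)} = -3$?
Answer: $-5$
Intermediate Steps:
$N = -1$
$\left(12 + \left(0 - \left(4 - y{\left(-5 \right)}\right)\right)\right) N = \left(12 + \left(0 - \left(4 - -3\right)\right)\right) \left(-1\right) = \left(12 + \left(0 - \left(4 + 3\right)\right)\right) \left(-1\right) = \left(12 + \left(0 - 7\right)\right) \left(-1\right) = \left(12 - 7\right) \left(-1\right) = 5 \left(-1\right) = -5$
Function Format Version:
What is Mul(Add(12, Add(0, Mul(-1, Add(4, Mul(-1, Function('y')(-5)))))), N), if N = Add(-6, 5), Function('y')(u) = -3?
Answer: -5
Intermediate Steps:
N = -1
Mul(Add(12, Add(0, Mul(-1, Add(4, Mul(-1, Function('y')(-5)))))), N) = Mul(Add(12, Add(0, Mul(-1, Add(4, Mul(-1, -3))))), -1) = Mul(Add(12, Add(0, Mul(-1, Add(4, 3)))), -1) = Mul(Add(12, Add(0, Mul(-1, 7))), -1) = Mul(Add(12, Add(0, -7)), -1) = Mul(Add(12, -7), -1) = Mul(5, -1) = -5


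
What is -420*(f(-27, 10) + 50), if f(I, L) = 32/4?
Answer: -24360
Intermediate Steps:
f(I, L) = 8 (f(I, L) = 32*(¼) = 8)
-420*(f(-27, 10) + 50) = -420*(8 + 50) = -420*58 = -24360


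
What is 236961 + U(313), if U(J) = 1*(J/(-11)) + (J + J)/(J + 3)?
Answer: 411792207/1738 ≈ 2.3693e+5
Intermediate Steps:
U(J) = -J/11 + 2*J/(3 + J) (U(J) = 1*(J*(-1/11)) + (2*J)/(3 + J) = 1*(-J/11) + 2*J/(3 + J) = -J/11 + 2*J/(3 + J))
236961 + U(313) = 236961 + (1/11)*313*(19 - 1*313)/(3 + 313) = 236961 + (1/11)*313*(19 - 313)/316 = 236961 + (1/11)*313*(1/316)*(-294) = 236961 - 46011/1738 = 411792207/1738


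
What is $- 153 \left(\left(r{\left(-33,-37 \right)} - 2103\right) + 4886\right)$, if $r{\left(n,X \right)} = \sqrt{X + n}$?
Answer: $-425799 - 153 i \sqrt{70} \approx -4.258 \cdot 10^{5} - 1280.1 i$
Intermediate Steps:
$- 153 \left(\left(r{\left(-33,-37 \right)} - 2103\right) + 4886\right) = - 153 \left(\left(\sqrt{-37 - 33} - 2103\right) + 4886\right) = - 153 \left(\left(\sqrt{-70} - 2103\right) + 4886\right) = - 153 \left(\left(i \sqrt{70} - 2103\right) + 4886\right) = - 153 \left(\left(-2103 + i \sqrt{70}\right) + 4886\right) = - 153 \left(2783 + i \sqrt{70}\right) = -425799 - 153 i \sqrt{70}$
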